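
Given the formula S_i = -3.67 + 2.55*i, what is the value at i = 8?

S_8 = -3.67 + 2.55*8 = -3.67 + 20.4 = 16.73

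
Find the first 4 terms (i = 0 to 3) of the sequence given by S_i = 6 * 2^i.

This is a geometric sequence.
i=0: S_0 = 6 * 2^0 = 6
i=1: S_1 = 6 * 2^1 = 12
i=2: S_2 = 6 * 2^2 = 24
i=3: S_3 = 6 * 2^3 = 48
The first 4 terms are: [6, 12, 24, 48]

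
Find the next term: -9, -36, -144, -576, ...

Ratios: -36 / -9 = 4.0
This is a geometric sequence with common ratio r = 4.
Next term = -576 * 4 = -2304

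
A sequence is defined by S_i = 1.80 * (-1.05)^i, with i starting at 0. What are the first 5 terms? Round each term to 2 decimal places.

This is a geometric sequence.
i=0: S_0 = 1.8 * (-1.05)^0 = 1.8
i=1: S_1 = 1.8 * (-1.05)^1 = -1.89
i=2: S_2 = 1.8 * (-1.05)^2 ≈ 1.98
i=3: S_3 = 1.8 * (-1.05)^3 ≈ -2.08
i=4: S_4 = 1.8 * (-1.05)^4 ≈ 2.19
The first 5 terms are: [1.8, -1.89, 1.98, -2.08, 2.19]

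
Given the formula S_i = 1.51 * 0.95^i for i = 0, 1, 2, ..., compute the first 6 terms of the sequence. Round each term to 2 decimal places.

This is a geometric sequence.
i=0: S_0 = 1.51 * 0.95^0 = 1.51
i=1: S_1 = 1.51 * 0.95^1 ≈ 1.43
i=2: S_2 = 1.51 * 0.95^2 ≈ 1.36
i=3: S_3 = 1.51 * 0.95^3 ≈ 1.29
i=4: S_4 = 1.51 * 0.95^4 ≈ 1.23
i=5: S_5 = 1.51 * 0.95^5 ≈ 1.17
The first 6 terms are: [1.51, 1.43, 1.36, 1.29, 1.23, 1.17]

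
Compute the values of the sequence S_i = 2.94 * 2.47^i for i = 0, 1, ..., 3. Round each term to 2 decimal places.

This is a geometric sequence.
i=0: S_0 = 2.94 * 2.47^0 = 2.94
i=1: S_1 = 2.94 * 2.47^1 ≈ 7.26
i=2: S_2 = 2.94 * 2.47^2 ≈ 17.94
i=3: S_3 = 2.94 * 2.47^3 ≈ 44.3
The first 4 terms are: [2.94, 7.26, 17.94, 44.3]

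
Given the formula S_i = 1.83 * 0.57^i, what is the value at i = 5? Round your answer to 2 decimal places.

S_5 = 1.83 * 0.57^5 ≈ 1.83 * 0.0602 ≈ 0.11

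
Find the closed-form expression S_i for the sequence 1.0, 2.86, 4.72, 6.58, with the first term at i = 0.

Check differences: 2.86 - 1.0 = 1.86
4.72 - 2.86 = 1.86
Common difference d = 1.86.
First term a = 1.0.
Formula: S_i = 1.00 + 1.86*i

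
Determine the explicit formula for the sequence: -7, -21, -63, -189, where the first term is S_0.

Check ratios: -21 / -7 = 3.0
Common ratio r = 3.
First term a = -7.
Formula: S_i = -7 * 3^i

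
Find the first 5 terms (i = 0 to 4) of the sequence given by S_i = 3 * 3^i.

This is a geometric sequence.
i=0: S_0 = 3 * 3^0 = 3
i=1: S_1 = 3 * 3^1 = 9
i=2: S_2 = 3 * 3^2 = 27
i=3: S_3 = 3 * 3^3 = 81
i=4: S_4 = 3 * 3^4 = 243
The first 5 terms are: [3, 9, 27, 81, 243]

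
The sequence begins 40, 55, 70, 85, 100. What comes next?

Differences: 55 - 40 = 15
This is an arithmetic sequence with common difference d = 15.
Next term = 100 + 15 = 115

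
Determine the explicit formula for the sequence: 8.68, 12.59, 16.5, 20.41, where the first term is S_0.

Check differences: 12.59 - 8.68 = 3.91
16.5 - 12.59 = 3.91
Common difference d = 3.91.
First term a = 8.68.
Formula: S_i = 8.68 + 3.91*i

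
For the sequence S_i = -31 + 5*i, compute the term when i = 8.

S_8 = -31 + 5*8 = -31 + 40 = 9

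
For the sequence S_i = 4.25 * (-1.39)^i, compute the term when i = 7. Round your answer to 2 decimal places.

S_7 = 4.25 * (-1.39)^7 ≈ 4.25 * -10.0254 ≈ -42.61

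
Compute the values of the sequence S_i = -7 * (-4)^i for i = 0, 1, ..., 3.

This is a geometric sequence.
i=0: S_0 = -7 * (-4)^0 = -7
i=1: S_1 = -7 * (-4)^1 = 28
i=2: S_2 = -7 * (-4)^2 = -112
i=3: S_3 = -7 * (-4)^3 = 448
The first 4 terms are: [-7, 28, -112, 448]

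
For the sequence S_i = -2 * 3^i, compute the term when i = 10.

S_10 = -2 * 3^10 = -2 * 59049 = -118098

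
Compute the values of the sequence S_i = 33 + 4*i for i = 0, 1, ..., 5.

This is an arithmetic sequence.
i=0: S_0 = 33 + 4*0 = 33
i=1: S_1 = 33 + 4*1 = 37
i=2: S_2 = 33 + 4*2 = 41
i=3: S_3 = 33 + 4*3 = 45
i=4: S_4 = 33 + 4*4 = 49
i=5: S_5 = 33 + 4*5 = 53
The first 6 terms are: [33, 37, 41, 45, 49, 53]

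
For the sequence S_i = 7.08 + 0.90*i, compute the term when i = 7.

S_7 = 7.08 + 0.9*7 = 7.08 + 6.3 = 13.38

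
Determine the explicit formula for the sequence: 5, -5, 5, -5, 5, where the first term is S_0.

Check ratios: -5 / 5 = -1.0
Common ratio r = -1.
First term a = 5.
Formula: S_i = 5 * (-1)^i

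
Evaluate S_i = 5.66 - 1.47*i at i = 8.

S_8 = 5.66 + -1.47*8 = 5.66 + -11.76 = -6.1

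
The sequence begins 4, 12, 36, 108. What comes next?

Ratios: 12 / 4 = 3.0
This is a geometric sequence with common ratio r = 3.
Next term = 108 * 3 = 324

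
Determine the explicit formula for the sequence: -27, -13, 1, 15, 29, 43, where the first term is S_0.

Check differences: -13 - -27 = 14
1 - -13 = 14
Common difference d = 14.
First term a = -27.
Formula: S_i = -27 + 14*i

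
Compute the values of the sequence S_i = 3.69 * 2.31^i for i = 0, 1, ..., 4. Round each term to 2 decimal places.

This is a geometric sequence.
i=0: S_0 = 3.69 * 2.31^0 = 3.69
i=1: S_1 = 3.69 * 2.31^1 ≈ 8.52
i=2: S_2 = 3.69 * 2.31^2 ≈ 19.69
i=3: S_3 = 3.69 * 2.31^3 ≈ 45.48
i=4: S_4 = 3.69 * 2.31^4 ≈ 105.07
The first 5 terms are: [3.69, 8.52, 19.69, 45.48, 105.07]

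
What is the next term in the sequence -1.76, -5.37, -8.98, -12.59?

Differences: -5.37 - -1.76 = -3.61
This is an arithmetic sequence with common difference d = -3.61.
Next term = -12.59 + -3.61 = -16.2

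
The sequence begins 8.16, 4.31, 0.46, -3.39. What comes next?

Differences: 4.31 - 8.16 = -3.85
This is an arithmetic sequence with common difference d = -3.85.
Next term = -3.39 + -3.85 = -7.24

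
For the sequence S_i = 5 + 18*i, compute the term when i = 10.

S_10 = 5 + 18*10 = 5 + 180 = 185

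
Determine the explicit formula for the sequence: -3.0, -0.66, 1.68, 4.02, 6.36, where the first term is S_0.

Check differences: -0.66 - -3.0 = 2.34
1.68 - -0.66 = 2.34
Common difference d = 2.34.
First term a = -3.0.
Formula: S_i = -3.00 + 2.34*i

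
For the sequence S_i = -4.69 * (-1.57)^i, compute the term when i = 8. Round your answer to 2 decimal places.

S_8 = -4.69 * (-1.57)^8 ≈ -4.69 * 36.9145 ≈ -173.13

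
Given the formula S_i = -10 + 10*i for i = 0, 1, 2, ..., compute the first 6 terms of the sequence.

This is an arithmetic sequence.
i=0: S_0 = -10 + 10*0 = -10
i=1: S_1 = -10 + 10*1 = 0
i=2: S_2 = -10 + 10*2 = 10
i=3: S_3 = -10 + 10*3 = 20
i=4: S_4 = -10 + 10*4 = 30
i=5: S_5 = -10 + 10*5 = 40
The first 6 terms are: [-10, 0, 10, 20, 30, 40]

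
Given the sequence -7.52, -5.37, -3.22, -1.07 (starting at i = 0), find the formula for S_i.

Check differences: -5.37 - -7.52 = 2.15
-3.22 - -5.37 = 2.15
Common difference d = 2.15.
First term a = -7.52.
Formula: S_i = -7.52 + 2.15*i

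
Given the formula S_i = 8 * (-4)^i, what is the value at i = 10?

S_10 = 8 * (-4)^10 = 8 * 1048576 = 8388608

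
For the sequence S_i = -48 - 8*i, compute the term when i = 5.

S_5 = -48 + -8*5 = -48 + -40 = -88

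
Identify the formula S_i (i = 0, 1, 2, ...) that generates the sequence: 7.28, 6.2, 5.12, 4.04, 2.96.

Check differences: 6.2 - 7.28 = -1.08
5.12 - 6.2 = -1.08
Common difference d = -1.08.
First term a = 7.28.
Formula: S_i = 7.28 - 1.08*i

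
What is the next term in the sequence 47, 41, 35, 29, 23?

Differences: 41 - 47 = -6
This is an arithmetic sequence with common difference d = -6.
Next term = 23 + -6 = 17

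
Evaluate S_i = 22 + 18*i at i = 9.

S_9 = 22 + 18*9 = 22 + 162 = 184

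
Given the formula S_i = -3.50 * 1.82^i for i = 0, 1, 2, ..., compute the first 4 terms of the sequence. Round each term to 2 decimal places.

This is a geometric sequence.
i=0: S_0 = -3.5 * 1.82^0 = -3.5
i=1: S_1 = -3.5 * 1.82^1 = -6.37
i=2: S_2 = -3.5 * 1.82^2 ≈ -11.59
i=3: S_3 = -3.5 * 1.82^3 ≈ -21.1
The first 4 terms are: [-3.5, -6.37, -11.59, -21.1]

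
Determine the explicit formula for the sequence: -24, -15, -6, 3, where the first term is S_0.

Check differences: -15 - -24 = 9
-6 - -15 = 9
Common difference d = 9.
First term a = -24.
Formula: S_i = -24 + 9*i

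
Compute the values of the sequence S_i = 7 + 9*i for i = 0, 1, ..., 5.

This is an arithmetic sequence.
i=0: S_0 = 7 + 9*0 = 7
i=1: S_1 = 7 + 9*1 = 16
i=2: S_2 = 7 + 9*2 = 25
i=3: S_3 = 7 + 9*3 = 34
i=4: S_4 = 7 + 9*4 = 43
i=5: S_5 = 7 + 9*5 = 52
The first 6 terms are: [7, 16, 25, 34, 43, 52]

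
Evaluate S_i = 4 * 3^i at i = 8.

S_8 = 4 * 3^8 = 4 * 6561 = 26244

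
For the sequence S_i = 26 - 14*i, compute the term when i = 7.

S_7 = 26 + -14*7 = 26 + -98 = -72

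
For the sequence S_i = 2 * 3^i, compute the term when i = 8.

S_8 = 2 * 3^8 = 2 * 6561 = 13122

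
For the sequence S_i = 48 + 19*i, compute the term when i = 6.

S_6 = 48 + 19*6 = 48 + 114 = 162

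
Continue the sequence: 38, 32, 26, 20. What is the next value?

Differences: 32 - 38 = -6
This is an arithmetic sequence with common difference d = -6.
Next term = 20 + -6 = 14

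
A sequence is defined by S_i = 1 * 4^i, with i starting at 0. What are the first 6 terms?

This is a geometric sequence.
i=0: S_0 = 1 * 4^0 = 1
i=1: S_1 = 1 * 4^1 = 4
i=2: S_2 = 1 * 4^2 = 16
i=3: S_3 = 1 * 4^3 = 64
i=4: S_4 = 1 * 4^4 = 256
i=5: S_5 = 1 * 4^5 = 1024
The first 6 terms are: [1, 4, 16, 64, 256, 1024]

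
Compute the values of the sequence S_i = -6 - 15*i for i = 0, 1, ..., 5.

This is an arithmetic sequence.
i=0: S_0 = -6 + -15*0 = -6
i=1: S_1 = -6 + -15*1 = -21
i=2: S_2 = -6 + -15*2 = -36
i=3: S_3 = -6 + -15*3 = -51
i=4: S_4 = -6 + -15*4 = -66
i=5: S_5 = -6 + -15*5 = -81
The first 6 terms are: [-6, -21, -36, -51, -66, -81]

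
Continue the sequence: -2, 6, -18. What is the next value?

Ratios: 6 / -2 = -3.0
This is a geometric sequence with common ratio r = -3.
Next term = -18 * -3 = 54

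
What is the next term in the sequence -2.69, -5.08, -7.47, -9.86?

Differences: -5.08 - -2.69 = -2.39
This is an arithmetic sequence with common difference d = -2.39.
Next term = -9.86 + -2.39 = -12.25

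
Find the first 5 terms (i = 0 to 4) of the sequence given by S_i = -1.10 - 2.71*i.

This is an arithmetic sequence.
i=0: S_0 = -1.1 + -2.71*0 = -1.1
i=1: S_1 = -1.1 + -2.71*1 = -3.81
i=2: S_2 = -1.1 + -2.71*2 = -6.52
i=3: S_3 = -1.1 + -2.71*3 = -9.23
i=4: S_4 = -1.1 + -2.71*4 = -11.94
The first 5 terms are: [-1.1, -3.81, -6.52, -9.23, -11.94]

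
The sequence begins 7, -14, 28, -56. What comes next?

Ratios: -14 / 7 = -2.0
This is a geometric sequence with common ratio r = -2.
Next term = -56 * -2 = 112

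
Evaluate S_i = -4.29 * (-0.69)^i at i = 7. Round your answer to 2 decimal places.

S_7 = -4.29 * (-0.69)^7 ≈ -4.29 * -0.0745 ≈ 0.32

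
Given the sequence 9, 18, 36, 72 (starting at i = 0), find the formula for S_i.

Check ratios: 18 / 9 = 2.0
Common ratio r = 2.
First term a = 9.
Formula: S_i = 9 * 2^i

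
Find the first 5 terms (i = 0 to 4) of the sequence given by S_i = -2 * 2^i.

This is a geometric sequence.
i=0: S_0 = -2 * 2^0 = -2
i=1: S_1 = -2 * 2^1 = -4
i=2: S_2 = -2 * 2^2 = -8
i=3: S_3 = -2 * 2^3 = -16
i=4: S_4 = -2 * 2^4 = -32
The first 5 terms are: [-2, -4, -8, -16, -32]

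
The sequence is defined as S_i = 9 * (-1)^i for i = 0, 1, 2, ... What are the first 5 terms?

This is a geometric sequence.
i=0: S_0 = 9 * (-1)^0 = 9
i=1: S_1 = 9 * (-1)^1 = -9
i=2: S_2 = 9 * (-1)^2 = 9
i=3: S_3 = 9 * (-1)^3 = -9
i=4: S_4 = 9 * (-1)^4 = 9
The first 5 terms are: [9, -9, 9, -9, 9]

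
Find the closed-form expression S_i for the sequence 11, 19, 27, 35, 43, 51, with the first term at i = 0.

Check differences: 19 - 11 = 8
27 - 19 = 8
Common difference d = 8.
First term a = 11.
Formula: S_i = 11 + 8*i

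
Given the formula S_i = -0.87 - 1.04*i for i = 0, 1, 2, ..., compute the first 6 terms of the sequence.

This is an arithmetic sequence.
i=0: S_0 = -0.87 + -1.04*0 = -0.87
i=1: S_1 = -0.87 + -1.04*1 = -1.91
i=2: S_2 = -0.87 + -1.04*2 = -2.95
i=3: S_3 = -0.87 + -1.04*3 = -3.99
i=4: S_4 = -0.87 + -1.04*4 = -5.03
i=5: S_5 = -0.87 + -1.04*5 = -6.07
The first 6 terms are: [-0.87, -1.91, -2.95, -3.99, -5.03, -6.07]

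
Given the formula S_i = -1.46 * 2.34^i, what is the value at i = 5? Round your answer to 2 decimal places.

S_5 = -1.46 * 2.34^5 ≈ -1.46 * 70.1583 ≈ -102.43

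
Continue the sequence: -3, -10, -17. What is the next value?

Differences: -10 - -3 = -7
This is an arithmetic sequence with common difference d = -7.
Next term = -17 + -7 = -24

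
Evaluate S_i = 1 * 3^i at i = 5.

S_5 = 1 * 3^5 = 1 * 243 = 243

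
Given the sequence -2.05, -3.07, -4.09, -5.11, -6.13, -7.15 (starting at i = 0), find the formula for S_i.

Check differences: -3.07 - -2.05 = -1.02
-4.09 - -3.07 = -1.02
Common difference d = -1.02.
First term a = -2.05.
Formula: S_i = -2.05 - 1.02*i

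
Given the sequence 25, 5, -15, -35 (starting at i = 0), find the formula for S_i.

Check differences: 5 - 25 = -20
-15 - 5 = -20
Common difference d = -20.
First term a = 25.
Formula: S_i = 25 - 20*i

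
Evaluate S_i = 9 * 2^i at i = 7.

S_7 = 9 * 2^7 = 9 * 128 = 1152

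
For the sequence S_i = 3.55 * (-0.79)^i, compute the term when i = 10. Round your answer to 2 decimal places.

S_10 = 3.55 * (-0.79)^10 ≈ 3.55 * 0.0947 ≈ 0.34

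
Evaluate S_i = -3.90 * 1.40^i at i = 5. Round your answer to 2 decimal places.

S_5 = -3.9 * 1.4^5 = -3.9 * 5.37824 ≈ -20.98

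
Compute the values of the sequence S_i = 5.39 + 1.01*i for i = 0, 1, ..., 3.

This is an arithmetic sequence.
i=0: S_0 = 5.39 + 1.01*0 = 5.39
i=1: S_1 = 5.39 + 1.01*1 = 6.4
i=2: S_2 = 5.39 + 1.01*2 = 7.41
i=3: S_3 = 5.39 + 1.01*3 = 8.42
The first 4 terms are: [5.39, 6.4, 7.41, 8.42]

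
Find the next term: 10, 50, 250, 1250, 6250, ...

Ratios: 50 / 10 = 5.0
This is a geometric sequence with common ratio r = 5.
Next term = 6250 * 5 = 31250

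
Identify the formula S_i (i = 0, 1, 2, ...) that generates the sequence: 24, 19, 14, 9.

Check differences: 19 - 24 = -5
14 - 19 = -5
Common difference d = -5.
First term a = 24.
Formula: S_i = 24 - 5*i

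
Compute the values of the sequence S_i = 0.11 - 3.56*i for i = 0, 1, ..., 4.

This is an arithmetic sequence.
i=0: S_0 = 0.11 + -3.56*0 = 0.11
i=1: S_1 = 0.11 + -3.56*1 = -3.45
i=2: S_2 = 0.11 + -3.56*2 = -7.01
i=3: S_3 = 0.11 + -3.56*3 = -10.57
i=4: S_4 = 0.11 + -3.56*4 = -14.13
The first 5 terms are: [0.11, -3.45, -7.01, -10.57, -14.13]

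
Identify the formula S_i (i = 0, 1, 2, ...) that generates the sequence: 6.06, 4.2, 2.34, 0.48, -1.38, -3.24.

Check differences: 4.2 - 6.06 = -1.86
2.34 - 4.2 = -1.86
Common difference d = -1.86.
First term a = 6.06.
Formula: S_i = 6.06 - 1.86*i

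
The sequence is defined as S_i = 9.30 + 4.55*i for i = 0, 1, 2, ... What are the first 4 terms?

This is an arithmetic sequence.
i=0: S_0 = 9.3 + 4.55*0 = 9.3
i=1: S_1 = 9.3 + 4.55*1 = 13.85
i=2: S_2 = 9.3 + 4.55*2 = 18.4
i=3: S_3 = 9.3 + 4.55*3 = 22.95
The first 4 terms are: [9.3, 13.85, 18.4, 22.95]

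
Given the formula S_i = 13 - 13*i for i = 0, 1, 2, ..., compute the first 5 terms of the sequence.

This is an arithmetic sequence.
i=0: S_0 = 13 + -13*0 = 13
i=1: S_1 = 13 + -13*1 = 0
i=2: S_2 = 13 + -13*2 = -13
i=3: S_3 = 13 + -13*3 = -26
i=4: S_4 = 13 + -13*4 = -39
The first 5 terms are: [13, 0, -13, -26, -39]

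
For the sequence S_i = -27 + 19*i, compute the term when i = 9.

S_9 = -27 + 19*9 = -27 + 171 = 144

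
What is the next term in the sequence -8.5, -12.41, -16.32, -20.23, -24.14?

Differences: -12.41 - -8.5 = -3.91
This is an arithmetic sequence with common difference d = -3.91.
Next term = -24.14 + -3.91 = -28.05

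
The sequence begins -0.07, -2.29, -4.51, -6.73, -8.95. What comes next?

Differences: -2.29 - -0.07 = -2.22
This is an arithmetic sequence with common difference d = -2.22.
Next term = -8.95 + -2.22 = -11.17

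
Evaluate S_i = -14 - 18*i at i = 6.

S_6 = -14 + -18*6 = -14 + -108 = -122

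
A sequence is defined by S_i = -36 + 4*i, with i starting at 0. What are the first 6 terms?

This is an arithmetic sequence.
i=0: S_0 = -36 + 4*0 = -36
i=1: S_1 = -36 + 4*1 = -32
i=2: S_2 = -36 + 4*2 = -28
i=3: S_3 = -36 + 4*3 = -24
i=4: S_4 = -36 + 4*4 = -20
i=5: S_5 = -36 + 4*5 = -16
The first 6 terms are: [-36, -32, -28, -24, -20, -16]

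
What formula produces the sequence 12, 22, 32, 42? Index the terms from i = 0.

Check differences: 22 - 12 = 10
32 - 22 = 10
Common difference d = 10.
First term a = 12.
Formula: S_i = 12 + 10*i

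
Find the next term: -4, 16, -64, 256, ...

Ratios: 16 / -4 = -4.0
This is a geometric sequence with common ratio r = -4.
Next term = 256 * -4 = -1024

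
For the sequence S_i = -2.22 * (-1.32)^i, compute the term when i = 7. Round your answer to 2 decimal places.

S_7 = -2.22 * (-1.32)^7 ≈ -2.22 * -6.9826 ≈ 15.5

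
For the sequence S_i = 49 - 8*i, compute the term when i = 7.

S_7 = 49 + -8*7 = 49 + -56 = -7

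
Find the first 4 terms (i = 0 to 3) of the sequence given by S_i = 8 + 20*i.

This is an arithmetic sequence.
i=0: S_0 = 8 + 20*0 = 8
i=1: S_1 = 8 + 20*1 = 28
i=2: S_2 = 8 + 20*2 = 48
i=3: S_3 = 8 + 20*3 = 68
The first 4 terms are: [8, 28, 48, 68]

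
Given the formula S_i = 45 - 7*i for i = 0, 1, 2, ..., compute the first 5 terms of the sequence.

This is an arithmetic sequence.
i=0: S_0 = 45 + -7*0 = 45
i=1: S_1 = 45 + -7*1 = 38
i=2: S_2 = 45 + -7*2 = 31
i=3: S_3 = 45 + -7*3 = 24
i=4: S_4 = 45 + -7*4 = 17
The first 5 terms are: [45, 38, 31, 24, 17]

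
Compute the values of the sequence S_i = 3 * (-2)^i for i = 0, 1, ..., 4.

This is a geometric sequence.
i=0: S_0 = 3 * (-2)^0 = 3
i=1: S_1 = 3 * (-2)^1 = -6
i=2: S_2 = 3 * (-2)^2 = 12
i=3: S_3 = 3 * (-2)^3 = -24
i=4: S_4 = 3 * (-2)^4 = 48
The first 5 terms are: [3, -6, 12, -24, 48]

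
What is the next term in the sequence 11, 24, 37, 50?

Differences: 24 - 11 = 13
This is an arithmetic sequence with common difference d = 13.
Next term = 50 + 13 = 63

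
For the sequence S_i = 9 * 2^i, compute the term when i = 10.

S_10 = 9 * 2^10 = 9 * 1024 = 9216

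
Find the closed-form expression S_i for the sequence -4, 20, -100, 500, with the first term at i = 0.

Check ratios: 20 / -4 = -5.0
Common ratio r = -5.
First term a = -4.
Formula: S_i = -4 * (-5)^i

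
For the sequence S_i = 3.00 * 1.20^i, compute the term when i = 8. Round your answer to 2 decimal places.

S_8 = 3.0 * 1.2^8 ≈ 3.0 * 4.2998 ≈ 12.9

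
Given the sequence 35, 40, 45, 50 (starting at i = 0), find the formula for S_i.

Check differences: 40 - 35 = 5
45 - 40 = 5
Common difference d = 5.
First term a = 35.
Formula: S_i = 35 + 5*i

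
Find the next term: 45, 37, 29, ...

Differences: 37 - 45 = -8
This is an arithmetic sequence with common difference d = -8.
Next term = 29 + -8 = 21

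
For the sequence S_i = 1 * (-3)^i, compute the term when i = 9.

S_9 = 1 * (-3)^9 = 1 * -19683 = -19683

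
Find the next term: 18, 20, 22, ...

Differences: 20 - 18 = 2
This is an arithmetic sequence with common difference d = 2.
Next term = 22 + 2 = 24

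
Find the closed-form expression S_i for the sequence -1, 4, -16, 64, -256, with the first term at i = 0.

Check ratios: 4 / -1 = -4.0
Common ratio r = -4.
First term a = -1.
Formula: S_i = -1 * (-4)^i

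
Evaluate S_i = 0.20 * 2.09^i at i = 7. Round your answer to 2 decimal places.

S_7 = 0.2 * 2.09^7 ≈ 0.2 * 174.1903 ≈ 34.84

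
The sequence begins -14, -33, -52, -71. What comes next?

Differences: -33 - -14 = -19
This is an arithmetic sequence with common difference d = -19.
Next term = -71 + -19 = -90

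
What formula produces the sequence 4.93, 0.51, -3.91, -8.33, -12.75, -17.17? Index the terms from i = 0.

Check differences: 0.51 - 4.93 = -4.42
-3.91 - 0.51 = -4.42
Common difference d = -4.42.
First term a = 4.93.
Formula: S_i = 4.93 - 4.42*i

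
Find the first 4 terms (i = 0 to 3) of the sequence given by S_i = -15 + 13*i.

This is an arithmetic sequence.
i=0: S_0 = -15 + 13*0 = -15
i=1: S_1 = -15 + 13*1 = -2
i=2: S_2 = -15 + 13*2 = 11
i=3: S_3 = -15 + 13*3 = 24
The first 4 terms are: [-15, -2, 11, 24]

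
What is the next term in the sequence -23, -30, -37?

Differences: -30 - -23 = -7
This is an arithmetic sequence with common difference d = -7.
Next term = -37 + -7 = -44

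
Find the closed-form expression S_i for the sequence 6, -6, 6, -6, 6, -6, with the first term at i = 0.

Check ratios: -6 / 6 = -1.0
Common ratio r = -1.
First term a = 6.
Formula: S_i = 6 * (-1)^i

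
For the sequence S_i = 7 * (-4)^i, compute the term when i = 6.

S_6 = 7 * (-4)^6 = 7 * 4096 = 28672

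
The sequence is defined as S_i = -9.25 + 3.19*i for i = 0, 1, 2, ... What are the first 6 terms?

This is an arithmetic sequence.
i=0: S_0 = -9.25 + 3.19*0 = -9.25
i=1: S_1 = -9.25 + 3.19*1 = -6.06
i=2: S_2 = -9.25 + 3.19*2 = -2.87
i=3: S_3 = -9.25 + 3.19*3 = 0.32
i=4: S_4 = -9.25 + 3.19*4 = 3.51
i=5: S_5 = -9.25 + 3.19*5 = 6.7
The first 6 terms are: [-9.25, -6.06, -2.87, 0.32, 3.51, 6.7]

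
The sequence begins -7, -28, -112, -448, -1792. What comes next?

Ratios: -28 / -7 = 4.0
This is a geometric sequence with common ratio r = 4.
Next term = -1792 * 4 = -7168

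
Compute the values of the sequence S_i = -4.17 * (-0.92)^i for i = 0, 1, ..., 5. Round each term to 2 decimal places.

This is a geometric sequence.
i=0: S_0 = -4.17 * (-0.92)^0 = -4.17
i=1: S_1 = -4.17 * (-0.92)^1 ≈ 3.84
i=2: S_2 = -4.17 * (-0.92)^2 ≈ -3.53
i=3: S_3 = -4.17 * (-0.92)^3 ≈ 3.25
i=4: S_4 = -4.17 * (-0.92)^4 ≈ -2.99
i=5: S_5 = -4.17 * (-0.92)^5 ≈ 2.75
The first 6 terms are: [-4.17, 3.84, -3.53, 3.25, -2.99, 2.75]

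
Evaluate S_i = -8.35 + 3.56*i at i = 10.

S_10 = -8.35 + 3.56*10 = -8.35 + 35.6 = 27.25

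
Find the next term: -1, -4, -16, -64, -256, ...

Ratios: -4 / -1 = 4.0
This is a geometric sequence with common ratio r = 4.
Next term = -256 * 4 = -1024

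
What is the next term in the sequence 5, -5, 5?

Ratios: -5 / 5 = -1.0
This is a geometric sequence with common ratio r = -1.
Next term = 5 * -1 = -5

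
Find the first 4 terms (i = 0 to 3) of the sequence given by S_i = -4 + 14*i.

This is an arithmetic sequence.
i=0: S_0 = -4 + 14*0 = -4
i=1: S_1 = -4 + 14*1 = 10
i=2: S_2 = -4 + 14*2 = 24
i=3: S_3 = -4 + 14*3 = 38
The first 4 terms are: [-4, 10, 24, 38]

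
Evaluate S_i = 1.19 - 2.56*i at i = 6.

S_6 = 1.19 + -2.56*6 = 1.19 + -15.36 = -14.17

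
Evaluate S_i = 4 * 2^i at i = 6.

S_6 = 4 * 2^6 = 4 * 64 = 256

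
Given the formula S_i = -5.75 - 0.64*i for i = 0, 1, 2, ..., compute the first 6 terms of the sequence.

This is an arithmetic sequence.
i=0: S_0 = -5.75 + -0.64*0 = -5.75
i=1: S_1 = -5.75 + -0.64*1 = -6.39
i=2: S_2 = -5.75 + -0.64*2 = -7.03
i=3: S_3 = -5.75 + -0.64*3 = -7.67
i=4: S_4 = -5.75 + -0.64*4 = -8.31
i=5: S_5 = -5.75 + -0.64*5 = -8.95
The first 6 terms are: [-5.75, -6.39, -7.03, -7.67, -8.31, -8.95]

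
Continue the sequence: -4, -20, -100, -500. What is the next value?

Ratios: -20 / -4 = 5.0
This is a geometric sequence with common ratio r = 5.
Next term = -500 * 5 = -2500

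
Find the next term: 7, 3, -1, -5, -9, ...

Differences: 3 - 7 = -4
This is an arithmetic sequence with common difference d = -4.
Next term = -9 + -4 = -13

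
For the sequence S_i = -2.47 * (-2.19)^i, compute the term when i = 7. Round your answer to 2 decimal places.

S_7 = -2.47 * (-2.19)^7 ≈ -2.47 * -241.6066 ≈ 596.77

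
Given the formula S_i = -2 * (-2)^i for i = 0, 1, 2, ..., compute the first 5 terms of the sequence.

This is a geometric sequence.
i=0: S_0 = -2 * (-2)^0 = -2
i=1: S_1 = -2 * (-2)^1 = 4
i=2: S_2 = -2 * (-2)^2 = -8
i=3: S_3 = -2 * (-2)^3 = 16
i=4: S_4 = -2 * (-2)^4 = -32
The first 5 terms are: [-2, 4, -8, 16, -32]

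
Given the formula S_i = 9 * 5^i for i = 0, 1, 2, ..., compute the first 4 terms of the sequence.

This is a geometric sequence.
i=0: S_0 = 9 * 5^0 = 9
i=1: S_1 = 9 * 5^1 = 45
i=2: S_2 = 9 * 5^2 = 225
i=3: S_3 = 9 * 5^3 = 1125
The first 4 terms are: [9, 45, 225, 1125]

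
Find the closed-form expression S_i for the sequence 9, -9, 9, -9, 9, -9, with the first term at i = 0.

Check ratios: -9 / 9 = -1.0
Common ratio r = -1.
First term a = 9.
Formula: S_i = 9 * (-1)^i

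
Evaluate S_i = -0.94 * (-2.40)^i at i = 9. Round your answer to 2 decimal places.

S_9 = -0.94 * (-2.4)^9 ≈ -0.94 * -2641.8075 ≈ 2483.3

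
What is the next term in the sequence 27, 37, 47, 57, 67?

Differences: 37 - 27 = 10
This is an arithmetic sequence with common difference d = 10.
Next term = 67 + 10 = 77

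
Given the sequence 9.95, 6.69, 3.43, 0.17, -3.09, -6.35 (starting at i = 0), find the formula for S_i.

Check differences: 6.69 - 9.95 = -3.26
3.43 - 6.69 = -3.26
Common difference d = -3.26.
First term a = 9.95.
Formula: S_i = 9.95 - 3.26*i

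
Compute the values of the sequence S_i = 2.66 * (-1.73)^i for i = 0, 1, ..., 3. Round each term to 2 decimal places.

This is a geometric sequence.
i=0: S_0 = 2.66 * (-1.73)^0 = 2.66
i=1: S_1 = 2.66 * (-1.73)^1 ≈ -4.6
i=2: S_2 = 2.66 * (-1.73)^2 ≈ 7.96
i=3: S_3 = 2.66 * (-1.73)^3 ≈ -13.77
The first 4 terms are: [2.66, -4.6, 7.96, -13.77]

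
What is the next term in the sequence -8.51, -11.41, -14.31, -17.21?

Differences: -11.41 - -8.51 = -2.9
This is an arithmetic sequence with common difference d = -2.9.
Next term = -17.21 + -2.9 = -20.11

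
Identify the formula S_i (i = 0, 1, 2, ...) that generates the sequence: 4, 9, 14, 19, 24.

Check differences: 9 - 4 = 5
14 - 9 = 5
Common difference d = 5.
First term a = 4.
Formula: S_i = 4 + 5*i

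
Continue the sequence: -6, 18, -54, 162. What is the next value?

Ratios: 18 / -6 = -3.0
This is a geometric sequence with common ratio r = -3.
Next term = 162 * -3 = -486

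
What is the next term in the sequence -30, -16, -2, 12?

Differences: -16 - -30 = 14
This is an arithmetic sequence with common difference d = 14.
Next term = 12 + 14 = 26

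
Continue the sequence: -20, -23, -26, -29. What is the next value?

Differences: -23 - -20 = -3
This is an arithmetic sequence with common difference d = -3.
Next term = -29 + -3 = -32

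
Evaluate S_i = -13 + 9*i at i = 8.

S_8 = -13 + 9*8 = -13 + 72 = 59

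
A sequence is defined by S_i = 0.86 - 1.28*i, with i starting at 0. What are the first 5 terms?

This is an arithmetic sequence.
i=0: S_0 = 0.86 + -1.28*0 = 0.86
i=1: S_1 = 0.86 + -1.28*1 = -0.42
i=2: S_2 = 0.86 + -1.28*2 = -1.7
i=3: S_3 = 0.86 + -1.28*3 = -2.98
i=4: S_4 = 0.86 + -1.28*4 = -4.26
The first 5 terms are: [0.86, -0.42, -1.7, -2.98, -4.26]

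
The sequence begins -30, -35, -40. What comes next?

Differences: -35 - -30 = -5
This is an arithmetic sequence with common difference d = -5.
Next term = -40 + -5 = -45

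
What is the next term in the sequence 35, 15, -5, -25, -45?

Differences: 15 - 35 = -20
This is an arithmetic sequence with common difference d = -20.
Next term = -45 + -20 = -65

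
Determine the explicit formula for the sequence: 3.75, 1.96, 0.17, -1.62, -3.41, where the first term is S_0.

Check differences: 1.96 - 3.75 = -1.79
0.17 - 1.96 = -1.79
Common difference d = -1.79.
First term a = 3.75.
Formula: S_i = 3.75 - 1.79*i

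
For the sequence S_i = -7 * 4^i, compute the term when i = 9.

S_9 = -7 * 4^9 = -7 * 262144 = -1835008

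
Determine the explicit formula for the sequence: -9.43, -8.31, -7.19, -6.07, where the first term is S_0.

Check differences: -8.31 - -9.43 = 1.12
-7.19 - -8.31 = 1.12
Common difference d = 1.12.
First term a = -9.43.
Formula: S_i = -9.43 + 1.12*i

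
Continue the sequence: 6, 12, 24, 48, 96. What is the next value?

Ratios: 12 / 6 = 2.0
This is a geometric sequence with common ratio r = 2.
Next term = 96 * 2 = 192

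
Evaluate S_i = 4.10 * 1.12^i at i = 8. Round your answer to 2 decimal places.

S_8 = 4.1 * 1.12^8 ≈ 4.1 * 2.476 ≈ 10.15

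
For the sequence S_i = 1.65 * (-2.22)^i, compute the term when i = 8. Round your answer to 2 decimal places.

S_8 = 1.65 * (-2.22)^8 ≈ 1.65 * 589.9617 ≈ 973.44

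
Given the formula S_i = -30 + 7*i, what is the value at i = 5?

S_5 = -30 + 7*5 = -30 + 35 = 5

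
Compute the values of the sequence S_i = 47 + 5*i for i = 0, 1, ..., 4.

This is an arithmetic sequence.
i=0: S_0 = 47 + 5*0 = 47
i=1: S_1 = 47 + 5*1 = 52
i=2: S_2 = 47 + 5*2 = 57
i=3: S_3 = 47 + 5*3 = 62
i=4: S_4 = 47 + 5*4 = 67
The first 5 terms are: [47, 52, 57, 62, 67]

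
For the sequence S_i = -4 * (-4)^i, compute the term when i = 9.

S_9 = -4 * (-4)^9 = -4 * -262144 = 1048576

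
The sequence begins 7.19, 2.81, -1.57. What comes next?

Differences: 2.81 - 7.19 = -4.38
This is an arithmetic sequence with common difference d = -4.38.
Next term = -1.57 + -4.38 = -5.95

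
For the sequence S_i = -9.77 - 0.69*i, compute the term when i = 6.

S_6 = -9.77 + -0.69*6 = -9.77 + -4.14 = -13.91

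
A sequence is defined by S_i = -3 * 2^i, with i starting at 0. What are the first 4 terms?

This is a geometric sequence.
i=0: S_0 = -3 * 2^0 = -3
i=1: S_1 = -3 * 2^1 = -6
i=2: S_2 = -3 * 2^2 = -12
i=3: S_3 = -3 * 2^3 = -24
The first 4 terms are: [-3, -6, -12, -24]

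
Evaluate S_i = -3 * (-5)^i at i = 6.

S_6 = -3 * (-5)^6 = -3 * 15625 = -46875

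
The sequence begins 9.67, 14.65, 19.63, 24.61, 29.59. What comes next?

Differences: 14.65 - 9.67 = 4.98
This is an arithmetic sequence with common difference d = 4.98.
Next term = 29.59 + 4.98 = 34.57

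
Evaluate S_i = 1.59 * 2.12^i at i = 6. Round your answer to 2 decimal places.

S_6 = 1.59 * 2.12^6 ≈ 1.59 * 90.7852 ≈ 144.35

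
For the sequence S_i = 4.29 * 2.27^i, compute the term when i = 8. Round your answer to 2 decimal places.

S_8 = 4.29 * 2.27^8 ≈ 4.29 * 705.0288 ≈ 3024.57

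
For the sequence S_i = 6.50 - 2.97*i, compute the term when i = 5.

S_5 = 6.5 + -2.97*5 = 6.5 + -14.85 = -8.35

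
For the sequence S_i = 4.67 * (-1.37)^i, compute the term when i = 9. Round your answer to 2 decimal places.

S_9 = 4.67 * (-1.37)^9 ≈ 4.67 * -17.0014 ≈ -79.4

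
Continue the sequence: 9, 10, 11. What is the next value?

Differences: 10 - 9 = 1
This is an arithmetic sequence with common difference d = 1.
Next term = 11 + 1 = 12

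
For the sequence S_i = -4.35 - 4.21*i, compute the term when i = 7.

S_7 = -4.35 + -4.21*7 = -4.35 + -29.47 = -33.82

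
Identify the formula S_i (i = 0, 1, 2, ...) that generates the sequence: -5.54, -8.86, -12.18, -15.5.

Check differences: -8.86 - -5.54 = -3.32
-12.18 - -8.86 = -3.32
Common difference d = -3.32.
First term a = -5.54.
Formula: S_i = -5.54 - 3.32*i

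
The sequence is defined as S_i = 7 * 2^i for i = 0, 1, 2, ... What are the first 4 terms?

This is a geometric sequence.
i=0: S_0 = 7 * 2^0 = 7
i=1: S_1 = 7 * 2^1 = 14
i=2: S_2 = 7 * 2^2 = 28
i=3: S_3 = 7 * 2^3 = 56
The first 4 terms are: [7, 14, 28, 56]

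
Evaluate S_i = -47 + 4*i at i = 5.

S_5 = -47 + 4*5 = -47 + 20 = -27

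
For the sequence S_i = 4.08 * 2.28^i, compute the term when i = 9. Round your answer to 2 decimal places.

S_9 = 4.08 * 2.28^9 ≈ 4.08 * 1664.9976 ≈ 6793.19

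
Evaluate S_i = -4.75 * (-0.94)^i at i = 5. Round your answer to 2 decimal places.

S_5 = -4.75 * (-0.94)^5 ≈ -4.75 * -0.7339 ≈ 3.49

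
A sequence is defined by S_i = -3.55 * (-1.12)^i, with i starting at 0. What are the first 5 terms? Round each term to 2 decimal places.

This is a geometric sequence.
i=0: S_0 = -3.55 * (-1.12)^0 = -3.55
i=1: S_1 = -3.55 * (-1.12)^1 ≈ 3.98
i=2: S_2 = -3.55 * (-1.12)^2 ≈ -4.45
i=3: S_3 = -3.55 * (-1.12)^3 ≈ 4.99
i=4: S_4 = -3.55 * (-1.12)^4 ≈ -5.59
The first 5 terms are: [-3.55, 3.98, -4.45, 4.99, -5.59]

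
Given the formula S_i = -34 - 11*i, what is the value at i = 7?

S_7 = -34 + -11*7 = -34 + -77 = -111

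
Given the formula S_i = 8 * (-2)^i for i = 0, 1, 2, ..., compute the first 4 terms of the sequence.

This is a geometric sequence.
i=0: S_0 = 8 * (-2)^0 = 8
i=1: S_1 = 8 * (-2)^1 = -16
i=2: S_2 = 8 * (-2)^2 = 32
i=3: S_3 = 8 * (-2)^3 = -64
The first 4 terms are: [8, -16, 32, -64]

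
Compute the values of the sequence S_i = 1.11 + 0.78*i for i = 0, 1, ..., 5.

This is an arithmetic sequence.
i=0: S_0 = 1.11 + 0.78*0 = 1.11
i=1: S_1 = 1.11 + 0.78*1 = 1.89
i=2: S_2 = 1.11 + 0.78*2 = 2.67
i=3: S_3 = 1.11 + 0.78*3 = 3.45
i=4: S_4 = 1.11 + 0.78*4 = 4.23
i=5: S_5 = 1.11 + 0.78*5 = 5.01
The first 6 terms are: [1.11, 1.89, 2.67, 3.45, 4.23, 5.01]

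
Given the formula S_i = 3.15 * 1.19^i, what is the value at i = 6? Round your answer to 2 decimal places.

S_6 = 3.15 * 1.19^6 ≈ 3.15 * 2.8398 ≈ 8.95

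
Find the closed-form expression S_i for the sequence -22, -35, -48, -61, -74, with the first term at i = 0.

Check differences: -35 - -22 = -13
-48 - -35 = -13
Common difference d = -13.
First term a = -22.
Formula: S_i = -22 - 13*i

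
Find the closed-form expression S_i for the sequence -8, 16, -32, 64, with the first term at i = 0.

Check ratios: 16 / -8 = -2.0
Common ratio r = -2.
First term a = -8.
Formula: S_i = -8 * (-2)^i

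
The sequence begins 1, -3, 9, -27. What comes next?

Ratios: -3 / 1 = -3.0
This is a geometric sequence with common ratio r = -3.
Next term = -27 * -3 = 81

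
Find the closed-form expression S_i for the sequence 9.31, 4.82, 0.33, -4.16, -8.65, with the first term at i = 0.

Check differences: 4.82 - 9.31 = -4.49
0.33 - 4.82 = -4.49
Common difference d = -4.49.
First term a = 9.31.
Formula: S_i = 9.31 - 4.49*i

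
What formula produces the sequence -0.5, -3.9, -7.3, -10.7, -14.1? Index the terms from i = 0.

Check differences: -3.9 - -0.5 = -3.4
-7.3 - -3.9 = -3.4
Common difference d = -3.4.
First term a = -0.5.
Formula: S_i = -0.50 - 3.40*i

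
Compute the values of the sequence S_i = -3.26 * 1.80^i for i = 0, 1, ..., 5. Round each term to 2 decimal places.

This is a geometric sequence.
i=0: S_0 = -3.26 * 1.8^0 = -3.26
i=1: S_1 = -3.26 * 1.8^1 ≈ -5.87
i=2: S_2 = -3.26 * 1.8^2 ≈ -10.56
i=3: S_3 = -3.26 * 1.8^3 ≈ -19.01
i=4: S_4 = -3.26 * 1.8^4 ≈ -34.22
i=5: S_5 = -3.26 * 1.8^5 ≈ -61.6
The first 6 terms are: [-3.26, -5.87, -10.56, -19.01, -34.22, -61.6]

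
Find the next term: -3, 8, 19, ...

Differences: 8 - -3 = 11
This is an arithmetic sequence with common difference d = 11.
Next term = 19 + 11 = 30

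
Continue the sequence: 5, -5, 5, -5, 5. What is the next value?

Ratios: -5 / 5 = -1.0
This is a geometric sequence with common ratio r = -1.
Next term = 5 * -1 = -5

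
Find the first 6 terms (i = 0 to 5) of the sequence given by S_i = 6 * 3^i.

This is a geometric sequence.
i=0: S_0 = 6 * 3^0 = 6
i=1: S_1 = 6 * 3^1 = 18
i=2: S_2 = 6 * 3^2 = 54
i=3: S_3 = 6 * 3^3 = 162
i=4: S_4 = 6 * 3^4 = 486
i=5: S_5 = 6 * 3^5 = 1458
The first 6 terms are: [6, 18, 54, 162, 486, 1458]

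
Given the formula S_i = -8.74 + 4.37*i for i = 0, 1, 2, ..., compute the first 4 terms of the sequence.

This is an arithmetic sequence.
i=0: S_0 = -8.74 + 4.37*0 = -8.74
i=1: S_1 = -8.74 + 4.37*1 = -4.37
i=2: S_2 = -8.74 + 4.37*2 = 0.0
i=3: S_3 = -8.74 + 4.37*3 = 4.37
The first 4 terms are: [-8.74, -4.37, 0.0, 4.37]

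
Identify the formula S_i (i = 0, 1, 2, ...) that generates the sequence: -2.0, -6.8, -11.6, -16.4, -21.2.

Check differences: -6.8 - -2.0 = -4.8
-11.6 - -6.8 = -4.8
Common difference d = -4.8.
First term a = -2.0.
Formula: S_i = -2.00 - 4.80*i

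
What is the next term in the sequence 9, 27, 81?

Ratios: 27 / 9 = 3.0
This is a geometric sequence with common ratio r = 3.
Next term = 81 * 3 = 243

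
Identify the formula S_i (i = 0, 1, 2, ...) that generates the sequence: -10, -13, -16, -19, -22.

Check differences: -13 - -10 = -3
-16 - -13 = -3
Common difference d = -3.
First term a = -10.
Formula: S_i = -10 - 3*i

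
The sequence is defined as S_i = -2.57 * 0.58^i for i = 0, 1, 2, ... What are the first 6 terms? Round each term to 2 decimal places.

This is a geometric sequence.
i=0: S_0 = -2.57 * 0.58^0 = -2.57
i=1: S_1 = -2.57 * 0.58^1 ≈ -1.49
i=2: S_2 = -2.57 * 0.58^2 ≈ -0.86
i=3: S_3 = -2.57 * 0.58^3 ≈ -0.5
i=4: S_4 = -2.57 * 0.58^4 ≈ -0.29
i=5: S_5 = -2.57 * 0.58^5 ≈ -0.17
The first 6 terms are: [-2.57, -1.49, -0.86, -0.5, -0.29, -0.17]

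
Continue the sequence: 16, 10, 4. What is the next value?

Differences: 10 - 16 = -6
This is an arithmetic sequence with common difference d = -6.
Next term = 4 + -6 = -2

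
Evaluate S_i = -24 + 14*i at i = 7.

S_7 = -24 + 14*7 = -24 + 98 = 74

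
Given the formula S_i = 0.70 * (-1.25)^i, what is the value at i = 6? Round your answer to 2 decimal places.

S_6 = 0.7 * (-1.25)^6 ≈ 0.7 * 3.8147 ≈ 2.67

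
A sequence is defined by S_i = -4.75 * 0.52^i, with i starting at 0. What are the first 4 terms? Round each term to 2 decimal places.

This is a geometric sequence.
i=0: S_0 = -4.75 * 0.52^0 = -4.75
i=1: S_1 = -4.75 * 0.52^1 = -2.47
i=2: S_2 = -4.75 * 0.52^2 ≈ -1.28
i=3: S_3 = -4.75 * 0.52^3 ≈ -0.67
The first 4 terms are: [-4.75, -2.47, -1.28, -0.67]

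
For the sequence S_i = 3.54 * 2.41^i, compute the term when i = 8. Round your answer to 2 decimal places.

S_8 = 3.54 * 2.41^8 ≈ 3.54 * 1137.9845 ≈ 4028.47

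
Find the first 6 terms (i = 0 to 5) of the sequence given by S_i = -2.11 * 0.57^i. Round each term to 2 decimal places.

This is a geometric sequence.
i=0: S_0 = -2.11 * 0.57^0 = -2.11
i=1: S_1 = -2.11 * 0.57^1 ≈ -1.2
i=2: S_2 = -2.11 * 0.57^2 ≈ -0.69
i=3: S_3 = -2.11 * 0.57^3 ≈ -0.39
i=4: S_4 = -2.11 * 0.57^4 ≈ -0.22
i=5: S_5 = -2.11 * 0.57^5 ≈ -0.13
The first 6 terms are: [-2.11, -1.2, -0.69, -0.39, -0.22, -0.13]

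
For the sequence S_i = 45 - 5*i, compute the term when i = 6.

S_6 = 45 + -5*6 = 45 + -30 = 15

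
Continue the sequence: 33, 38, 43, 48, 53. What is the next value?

Differences: 38 - 33 = 5
This is an arithmetic sequence with common difference d = 5.
Next term = 53 + 5 = 58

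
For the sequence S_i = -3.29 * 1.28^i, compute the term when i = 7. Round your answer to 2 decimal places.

S_7 = -3.29 * 1.28^7 ≈ -3.29 * 5.6295 ≈ -18.52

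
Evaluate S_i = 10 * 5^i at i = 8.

S_8 = 10 * 5^8 = 10 * 390625 = 3906250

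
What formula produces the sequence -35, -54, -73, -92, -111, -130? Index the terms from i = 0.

Check differences: -54 - -35 = -19
-73 - -54 = -19
Common difference d = -19.
First term a = -35.
Formula: S_i = -35 - 19*i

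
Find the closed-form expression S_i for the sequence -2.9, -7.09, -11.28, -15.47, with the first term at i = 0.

Check differences: -7.09 - -2.9 = -4.19
-11.28 - -7.09 = -4.19
Common difference d = -4.19.
First term a = -2.9.
Formula: S_i = -2.90 - 4.19*i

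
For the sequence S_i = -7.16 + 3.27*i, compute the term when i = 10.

S_10 = -7.16 + 3.27*10 = -7.16 + 32.7 = 25.54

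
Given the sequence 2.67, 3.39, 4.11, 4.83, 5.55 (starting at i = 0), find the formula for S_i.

Check differences: 3.39 - 2.67 = 0.72
4.11 - 3.39 = 0.72
Common difference d = 0.72.
First term a = 2.67.
Formula: S_i = 2.67 + 0.72*i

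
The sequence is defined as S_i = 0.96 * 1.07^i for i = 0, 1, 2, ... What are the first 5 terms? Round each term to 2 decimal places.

This is a geometric sequence.
i=0: S_0 = 0.96 * 1.07^0 = 0.96
i=1: S_1 = 0.96 * 1.07^1 ≈ 1.03
i=2: S_2 = 0.96 * 1.07^2 ≈ 1.1
i=3: S_3 = 0.96 * 1.07^3 ≈ 1.18
i=4: S_4 = 0.96 * 1.07^4 ≈ 1.26
The first 5 terms are: [0.96, 1.03, 1.1, 1.18, 1.26]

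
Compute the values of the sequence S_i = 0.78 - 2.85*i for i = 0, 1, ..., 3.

This is an arithmetic sequence.
i=0: S_0 = 0.78 + -2.85*0 = 0.78
i=1: S_1 = 0.78 + -2.85*1 = -2.07
i=2: S_2 = 0.78 + -2.85*2 = -4.92
i=3: S_3 = 0.78 + -2.85*3 = -7.77
The first 4 terms are: [0.78, -2.07, -4.92, -7.77]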